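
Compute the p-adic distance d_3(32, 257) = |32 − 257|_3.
d_3(32, 257) = 1/9

Step 1 — x − y = 32 − 257 = -225. Step 2 — v_3(-225) = 2 (factor: -225 = −(3^2 · 25); the sign does not affect v_p). Step 3 — |x − y|_3 = 3^{-2} = 1/9.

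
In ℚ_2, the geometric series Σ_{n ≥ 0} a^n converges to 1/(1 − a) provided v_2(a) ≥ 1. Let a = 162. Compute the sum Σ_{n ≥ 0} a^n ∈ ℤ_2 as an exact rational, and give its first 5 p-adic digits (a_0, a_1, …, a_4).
Σ a^n = 1/(1 − a) = -1/161;  first 5 digits = (1, 1, 1, 1, 1)

v_2(a) = 1 ≥ 1, so the series converges in ℤ_2 to 1/(1 − a) = 1/(1 − 162) = -1/161. Expand this rational in ℤ_2: compute digits iteratively via d_i = x_i mod 2, x_{i+1} = (x_i − d_i)/2. The first 5 digits are (1, 1, 1, 1, 1).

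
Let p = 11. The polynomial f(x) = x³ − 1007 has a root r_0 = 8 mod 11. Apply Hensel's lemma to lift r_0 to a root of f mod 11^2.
r_1 = 107 (mod 121)

Hensel: r_{i+1} = r_i − f(r_i)/f′(r_i) mod 11^{i+2}, where f′(x) = 3x². Iterate:
  r_0 = 8 (mod 11)
  r_1 = 107 (mod 121)
Final: r = 107 with f(r) ≡ 0 mod 11^2.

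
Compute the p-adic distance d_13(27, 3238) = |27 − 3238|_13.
d_13(27, 3238) = 1/169

Step 1 — x − y = 27 − 3238 = -3211. Step 2 — v_13(-3211) = 2 (factor: -3211 = −(13^2 · 19); the sign does not affect v_p). Step 3 — |x − y|_13 = 13^{-2} = 1/169.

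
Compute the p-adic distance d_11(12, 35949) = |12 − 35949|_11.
d_11(12, 35949) = 1/1331

Step 1 — x − y = 12 − 35949 = -35937. Step 2 — v_11(-35937) = 3 (factor: -35937 = −(11^3 · 27); the sign does not affect v_p). Step 3 — |x − y|_11 = 11^{-3} = 1/1331.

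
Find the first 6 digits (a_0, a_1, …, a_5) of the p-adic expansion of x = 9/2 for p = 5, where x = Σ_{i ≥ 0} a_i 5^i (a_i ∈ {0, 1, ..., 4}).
(a_0, …, a_5) = (2, 3, 2, 2, 2, 2)

v_5(9/2) = 0 (numerator and denominator both coprime to 5), so x ∈ ℤ_5^×. Compute digits iteratively via a_i = x_i mod 5, x_{i+1} = (x_i − a_i)/5, with x_0 = x:
  x_0 = 9/2;  a_0 = 2;  x_1 = (x_0 − 2)/5 = 1/2
  x_1 = 1/2;  a_1 = 3;  x_2 = (x_1 − 3)/5 = -1/2
  x_2 = -1/2;  a_2 = 2;  x_3 = (x_2 − 2)/5 = -1/2
  x_3 = -1/2;  a_3 = 2;  x_4 = (x_3 − 2)/5 = -1/2
  x_4 = -1/2;  a_4 = 2;  x_5 = (x_4 − 2)/5 = -1/2
  x_5 = -1/2;  a_5 = 2;  x_6 = (x_5 − 2)/5 = -1/2
Digits: (2, 3, 2, 2, 2, 2).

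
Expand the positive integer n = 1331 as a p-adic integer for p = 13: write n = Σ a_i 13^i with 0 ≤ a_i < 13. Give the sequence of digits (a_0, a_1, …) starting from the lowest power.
(a_0, a_1, …) = (5, 11, 7)

Repeated division by 13 gives the digits low-to-high: 1331 = 5 + 11·13^1 + 7·13^2. Digit sequence: (5, 11, 7).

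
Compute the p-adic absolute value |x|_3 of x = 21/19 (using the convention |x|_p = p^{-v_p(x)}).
|21/19|_3 = 1/3

Step 1 — compute v_3(x) by factoring powers of 3 out of the numerator and denominator: v_3(21/19) = 1. Step 2 — apply |x|_p = p^{-v_p(x)} = 3^{-1} = 1/3.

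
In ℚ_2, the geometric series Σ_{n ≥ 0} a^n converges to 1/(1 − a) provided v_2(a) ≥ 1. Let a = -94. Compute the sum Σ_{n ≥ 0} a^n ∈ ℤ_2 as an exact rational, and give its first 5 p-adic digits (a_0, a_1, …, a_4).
Σ a^n = 1/(1 − a) = 1/95;  first 5 digits = (1, 1, 1, 1, 1)

v_2(a) = 1 ≥ 1, so the series converges in ℤ_2 to 1/(1 − a) = 1/(1 − (-94)) = 1/95. Expand this rational in ℤ_2: compute digits iteratively via d_i = x_i mod 2, x_{i+1} = (x_i − d_i)/2. The first 5 digits are (1, 1, 1, 1, 1).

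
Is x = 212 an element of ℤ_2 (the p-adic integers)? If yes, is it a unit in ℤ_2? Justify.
x ∈ ℤ_2 but not a unit; v_2(x) = 2 > 0

ℤ_2 = {x ∈ ℚ_2 : v_2(x) ≥ 0} and ℤ_2^× = {x ∈ ℤ_2 : v_2(x) = 0}. Here v_2(212) = v_2(num) − v_2(den) = 2; compare against these criteria.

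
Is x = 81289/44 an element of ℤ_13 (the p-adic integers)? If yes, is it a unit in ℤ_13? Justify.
x ∈ ℤ_13 but not a unit; v_13(x) = 3 > 0

ℤ_13 = {x ∈ ℚ_13 : v_13(x) ≥ 0} and ℤ_13^× = {x ∈ ℤ_13 : v_13(x) = 0}. Here v_13(81289/44) = v_13(num) − v_13(den) = 3; compare against these criteria.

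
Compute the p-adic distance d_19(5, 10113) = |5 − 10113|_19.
d_19(5, 10113) = 1/361

Step 1 — x − y = 5 − 10113 = -10108. Step 2 — v_19(-10108) = 2 (factor: -10108 = −(19^2 · 28); the sign does not affect v_p). Step 3 — |x − y|_19 = 19^{-2} = 1/361.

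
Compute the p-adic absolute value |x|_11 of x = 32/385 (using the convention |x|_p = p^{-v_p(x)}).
|32/385|_11 = 11

Step 1 — compute v_11(x) by factoring powers of 11 out of the numerator and denominator: v_11(32/385) = -1. Step 2 — apply |x|_p = p^{-v_p(x)} = 11^{1} = 11.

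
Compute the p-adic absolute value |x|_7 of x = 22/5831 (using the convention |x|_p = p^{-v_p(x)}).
|22/5831|_7 = 343

Step 1 — compute v_7(x) by factoring powers of 7 out of the numerator and denominator: v_7(22/5831) = -3. Step 2 — apply |x|_p = p^{-v_p(x)} = 7^{3} = 343.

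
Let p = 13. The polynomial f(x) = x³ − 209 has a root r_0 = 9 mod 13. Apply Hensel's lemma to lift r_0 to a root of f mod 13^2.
r_1 = 139 (mod 169)

Hensel: r_{i+1} = r_i − f(r_i)/f′(r_i) mod 13^{i+2}, where f′(x) = 3x². Iterate:
  r_0 = 9 (mod 13)
  r_1 = 139 (mod 169)
Final: r = 139 with f(r) ≡ 0 mod 13^2.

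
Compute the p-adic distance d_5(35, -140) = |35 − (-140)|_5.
d_5(35, -140) = 1/25

Step 1 — x − y = 35 − (-140) = 175. Step 2 — v_5(175) = 2 (factor: 175 = (5^2 · 7); the sign does not affect v_p). Step 3 — |x − y|_5 = 5^{-2} = 1/25.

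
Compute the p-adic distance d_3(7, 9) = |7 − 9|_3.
d_3(7, 9) = 1

Step 1 — x − y = 7 − 9 = -2. Step 2 — v_3(-2) = 0 (factor: -2 = −(3^0 · 2); the sign does not affect v_p). Step 3 — |x − y|_3 = 3^{0} = 1.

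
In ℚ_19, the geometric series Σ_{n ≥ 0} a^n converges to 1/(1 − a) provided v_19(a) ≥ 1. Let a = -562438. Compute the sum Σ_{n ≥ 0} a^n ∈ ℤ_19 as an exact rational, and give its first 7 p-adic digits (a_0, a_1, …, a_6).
Σ a^n = 1/(1 − a) = 1/562439;  first 7 digits = (1, 0, 0, 13, 14, 18, 16)

v_19(a) = 3 ≥ 1, so the series converges in ℤ_19 to 1/(1 − a) = 1/(1 − (-562438)) = 1/562439. Expand this rational in ℤ_19: compute digits iteratively via d_i = x_i mod 19, x_{i+1} = (x_i − d_i)/19. The first 7 digits are (1, 0, 0, 13, 14, 18, 16).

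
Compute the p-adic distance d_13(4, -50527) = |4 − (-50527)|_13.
d_13(4, -50527) = 1/2197

Step 1 — x − y = 4 − (-50527) = 50531. Step 2 — v_13(50531) = 3 (factor: 50531 = (13^3 · 23); the sign does not affect v_p). Step 3 — |x − y|_13 = 13^{-3} = 1/2197.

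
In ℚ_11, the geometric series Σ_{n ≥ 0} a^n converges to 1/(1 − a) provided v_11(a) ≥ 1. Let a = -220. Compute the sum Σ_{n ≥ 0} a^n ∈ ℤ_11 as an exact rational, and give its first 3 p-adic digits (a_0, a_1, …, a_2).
Σ a^n = 1/(1 − a) = 1/221;  first 3 digits = (1, 2, 2)

v_11(a) = 1 ≥ 1, so the series converges in ℤ_11 to 1/(1 − a) = 1/(1 − (-220)) = 1/221. Expand this rational in ℤ_11: compute digits iteratively via d_i = x_i mod 11, x_{i+1} = (x_i − d_i)/11. The first 3 digits are (1, 2, 2).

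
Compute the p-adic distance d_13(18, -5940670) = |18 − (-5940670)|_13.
d_13(18, -5940670) = 1/371293

Step 1 — x − y = 18 − (-5940670) = 5940688. Step 2 — v_13(5940688) = 5 (factor: 5940688 = (13^5 · 16); the sign does not affect v_p). Step 3 — |x − y|_13 = 13^{-5} = 1/371293.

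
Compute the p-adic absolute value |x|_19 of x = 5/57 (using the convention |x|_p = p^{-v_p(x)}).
|5/57|_19 = 19

Step 1 — compute v_19(x) by factoring powers of 19 out of the numerator and denominator: v_19(5/57) = -1. Step 2 — apply |x|_p = p^{-v_p(x)} = 19^{1} = 19.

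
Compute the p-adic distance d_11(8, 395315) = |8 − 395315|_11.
d_11(8, 395315) = 1/14641

Step 1 — x − y = 8 − 395315 = -395307. Step 2 — v_11(-395307) = 4 (factor: -395307 = −(11^4 · 27); the sign does not affect v_p). Step 3 — |x − y|_11 = 11^{-4} = 1/14641.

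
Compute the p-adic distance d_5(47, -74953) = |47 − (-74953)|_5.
d_5(47, -74953) = 1/3125

Step 1 — x − y = 47 − (-74953) = 75000. Step 2 — v_5(75000) = 5 (factor: 75000 = (5^5 · 24); the sign does not affect v_p). Step 3 — |x − y|_5 = 5^{-5} = 1/3125.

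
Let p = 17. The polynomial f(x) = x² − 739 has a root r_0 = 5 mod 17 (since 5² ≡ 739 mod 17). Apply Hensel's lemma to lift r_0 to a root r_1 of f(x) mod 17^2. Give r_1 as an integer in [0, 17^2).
r_1 = 192 (mod 289)

Hensel's recurrence: r_{i+1} = r_i − f(r_i)·(f′(r_i))^{-1} mod 17^{i+2}, with f′(x) = 2x. Iterate:
  r_0 = 5 (mod 17)
  r_1 = 192 (mod 289)
Final: r_1 = 192, and one checks f(r_1) ≡ 0 mod 17^2.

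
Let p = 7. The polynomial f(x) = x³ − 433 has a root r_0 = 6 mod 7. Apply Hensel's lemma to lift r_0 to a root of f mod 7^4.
r_3 = 2169 (mod 2401)

Hensel: r_{i+1} = r_i − f(r_i)/f′(r_i) mod 7^{i+2}, where f′(x) = 3x². Iterate:
  r_0 = 6 (mod 7)
  r_1 = 13 (mod 49)
  r_2 = 111 (mod 343)
  r_3 = 2169 (mod 2401)
Final: r = 2169 with f(r) ≡ 0 mod 7^4.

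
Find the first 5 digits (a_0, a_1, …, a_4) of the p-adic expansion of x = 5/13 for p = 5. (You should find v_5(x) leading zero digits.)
(a_0, …, a_4) = (0, 2, 0, 3, 4)

v_5(5/13) = 1, so a_0 = ... = a_0 = 0. Factor out: x = 5^1 · u with u = 1/13 a unit in ℤ_5. Expand u iteratively via a_{v+i} = u_i mod 5, u_{i+1} = (u_i − a_{v+i})/5:
  u_0 = 1/13;  a_1 = 2;  u_1 = (u_0 − 2)/5 = -5/13
  u_1 = -5/13;  a_2 = 0;  u_2 = (u_1 − 0)/5 = -1/13
  u_2 = -1/13;  a_3 = 3;  u_3 = (u_2 − 3)/5 = -8/13
  u_3 = -8/13;  a_4 = 4;  u_4 = (u_3 − 4)/5 = -12/13
Digits: (0, 2, 0, 3, 4).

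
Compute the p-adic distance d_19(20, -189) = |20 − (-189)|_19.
d_19(20, -189) = 1/19

Step 1 — x − y = 20 − (-189) = 209. Step 2 — v_19(209) = 1 (factor: 209 = (19^1 · 11); the sign does not affect v_p). Step 3 — |x − y|_19 = 19^{-1} = 1/19.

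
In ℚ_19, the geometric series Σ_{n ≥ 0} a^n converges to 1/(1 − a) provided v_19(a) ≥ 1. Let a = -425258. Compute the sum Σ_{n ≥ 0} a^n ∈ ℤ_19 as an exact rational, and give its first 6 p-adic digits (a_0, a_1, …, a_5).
Σ a^n = 1/(1 − a) = 1/425259;  first 6 digits = (1, 0, 0, 14, 15, 18)

v_19(a) = 3 ≥ 1, so the series converges in ℤ_19 to 1/(1 − a) = 1/(1 − (-425258)) = 1/425259. Expand this rational in ℤ_19: compute digits iteratively via d_i = x_i mod 19, x_{i+1} = (x_i − d_i)/19. The first 6 digits are (1, 0, 0, 14, 15, 18).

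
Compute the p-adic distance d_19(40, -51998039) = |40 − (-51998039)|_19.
d_19(40, -51998039) = 1/2476099

Step 1 — x − y = 40 − (-51998039) = 51998079. Step 2 — v_19(51998079) = 5 (factor: 51998079 = (19^5 · 21); the sign does not affect v_p). Step 3 — |x − y|_19 = 19^{-5} = 1/2476099.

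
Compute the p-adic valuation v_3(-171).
v_3(-171) = 2

v_3(n) is the largest exponent k such that 3^k divides n. Factor out: -171 = -3^2 · 19. (Sign doesn't affect v_p.) So v_3(-171) = 2.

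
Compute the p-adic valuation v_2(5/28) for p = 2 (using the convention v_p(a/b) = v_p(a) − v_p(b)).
v_2(5/28) = -2

Factor powers of 2 from the numerator and denominator of the reduced fraction: 5 = 2^0 · 5 and 28 = 2^2 · 7. Apply v_p(a/b) = v_p(a) − v_p(b): v_2(5/28) = 0 − 2 = -2.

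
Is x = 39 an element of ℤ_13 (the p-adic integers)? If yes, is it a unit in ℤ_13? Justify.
x ∈ ℤ_13 but not a unit; v_13(x) = 1 > 0

ℤ_13 = {x ∈ ℚ_13 : v_13(x) ≥ 0} and ℤ_13^× = {x ∈ ℤ_13 : v_13(x) = 0}. Here v_13(39) = v_13(num) − v_13(den) = 1; compare against these criteria.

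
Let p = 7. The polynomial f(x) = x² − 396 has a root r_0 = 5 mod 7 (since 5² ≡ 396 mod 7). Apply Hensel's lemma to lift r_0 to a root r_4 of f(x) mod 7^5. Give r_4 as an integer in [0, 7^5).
r_4 = 2301 (mod 16807)

Hensel's recurrence: r_{i+1} = r_i − f(r_i)·(f′(r_i))^{-1} mod 7^{i+2}, with f′(x) = 2x. Iterate:
  r_0 = 5 (mod 7)
  r_1 = 47 (mod 49)
  r_2 = 243 (mod 343)
  r_3 = 2301 (mod 2401)
  r_4 = 2301 (mod 16807)
Final: r_4 = 2301, and one checks f(r_4) ≡ 0 mod 7^5.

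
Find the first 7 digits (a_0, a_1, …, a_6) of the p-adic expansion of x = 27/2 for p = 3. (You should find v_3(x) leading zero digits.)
(a_0, …, a_6) = (0, 0, 0, 2, 1, 1, 1)

v_3(27/2) = 3, so a_0 = ... = a_2 = 0. Factor out: x = 3^3 · u with u = 1/2 a unit in ℤ_3. Expand u iteratively via a_{v+i} = u_i mod 3, u_{i+1} = (u_i − a_{v+i})/3:
  u_0 = 1/2;  a_3 = 2;  u_1 = (u_0 − 2)/3 = -1/2
  u_1 = -1/2;  a_4 = 1;  u_2 = (u_1 − 1)/3 = -1/2
  u_2 = -1/2;  a_5 = 1;  u_3 = (u_2 − 1)/3 = -1/2
  u_3 = -1/2;  a_6 = 1;  u_4 = (u_3 − 1)/3 = -1/2
Digits: (0, 0, 0, 2, 1, 1, 1).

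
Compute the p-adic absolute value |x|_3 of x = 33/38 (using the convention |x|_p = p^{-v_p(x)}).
|33/38|_3 = 1/3

Step 1 — compute v_3(x) by factoring powers of 3 out of the numerator and denominator: v_3(33/38) = 1. Step 2 — apply |x|_p = p^{-v_p(x)} = 3^{-1} = 1/3.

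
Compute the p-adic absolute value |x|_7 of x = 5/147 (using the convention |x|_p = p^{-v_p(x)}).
|5/147|_7 = 49

Step 1 — compute v_7(x) by factoring powers of 7 out of the numerator and denominator: v_7(5/147) = -2. Step 2 — apply |x|_p = p^{-v_p(x)} = 7^{2} = 49.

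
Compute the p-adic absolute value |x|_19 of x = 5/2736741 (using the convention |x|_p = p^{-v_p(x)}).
|5/2736741|_19 = 130321

Step 1 — compute v_19(x) by factoring powers of 19 out of the numerator and denominator: v_19(5/2736741) = -4. Step 2 — apply |x|_p = p^{-v_p(x)} = 19^{4} = 130321.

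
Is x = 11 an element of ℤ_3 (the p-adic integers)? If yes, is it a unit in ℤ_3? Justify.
x ∈ ℤ_3^× (unit); v_3(x) = 0

ℤ_3 = {x ∈ ℚ_3 : v_3(x) ≥ 0} and ℤ_3^× = {x ∈ ℤ_3 : v_3(x) = 0}. Here v_3(11) = v_3(num) − v_3(den) = 0; compare against these criteria.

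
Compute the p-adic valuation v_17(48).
v_17(48) = 0

v_17(n) is the largest exponent k such that 17^k divides n. Factor out: 48 = 17^0 · 48. (Sign doesn't affect v_p.) So v_17(48) = 0.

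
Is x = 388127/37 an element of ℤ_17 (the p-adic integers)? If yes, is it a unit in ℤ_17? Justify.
x ∈ ℤ_17 but not a unit; v_17(x) = 3 > 0

ℤ_17 = {x ∈ ℚ_17 : v_17(x) ≥ 0} and ℤ_17^× = {x ∈ ℤ_17 : v_17(x) = 0}. Here v_17(388127/37) = v_17(num) − v_17(den) = 3; compare against these criteria.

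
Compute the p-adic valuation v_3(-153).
v_3(-153) = 2

v_3(n) is the largest exponent k such that 3^k divides n. Factor out: -153 = -3^2 · 17. (Sign doesn't affect v_p.) So v_3(-153) = 2.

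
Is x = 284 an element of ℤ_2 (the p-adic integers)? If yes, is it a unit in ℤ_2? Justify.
x ∈ ℤ_2 but not a unit; v_2(x) = 2 > 0

ℤ_2 = {x ∈ ℚ_2 : v_2(x) ≥ 0} and ℤ_2^× = {x ∈ ℤ_2 : v_2(x) = 0}. Here v_2(284) = v_2(num) − v_2(den) = 2; compare against these criteria.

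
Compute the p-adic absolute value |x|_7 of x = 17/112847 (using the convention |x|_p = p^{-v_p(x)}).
|17/112847|_7 = 2401

Step 1 — compute v_7(x) by factoring powers of 7 out of the numerator and denominator: v_7(17/112847) = -4. Step 2 — apply |x|_p = p^{-v_p(x)} = 7^{4} = 2401.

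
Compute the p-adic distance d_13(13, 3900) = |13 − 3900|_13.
d_13(13, 3900) = 1/169

Step 1 — x − y = 13 − 3900 = -3887. Step 2 — v_13(-3887) = 2 (factor: -3887 = −(13^2 · 23); the sign does not affect v_p). Step 3 — |x − y|_13 = 13^{-2} = 1/169.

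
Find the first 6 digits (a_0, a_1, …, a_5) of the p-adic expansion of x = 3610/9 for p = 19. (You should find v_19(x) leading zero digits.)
(a_0, …, a_5) = (0, 0, 18, 16, 16, 16)

v_19(3610/9) = 2, so a_0 = ... = a_1 = 0. Factor out: x = 19^2 · u with u = 10/9 a unit in ℤ_19. Expand u iteratively via a_{v+i} = u_i mod 19, u_{i+1} = (u_i − a_{v+i})/19:
  u_0 = 10/9;  a_2 = 18;  u_1 = (u_0 − 18)/19 = -8/9
  u_1 = -8/9;  a_3 = 16;  u_2 = (u_1 − 16)/19 = -8/9
  u_2 = -8/9;  a_4 = 16;  u_3 = (u_2 − 16)/19 = -8/9
  u_3 = -8/9;  a_5 = 16;  u_4 = (u_3 − 16)/19 = -8/9
Digits: (0, 0, 18, 16, 16, 16).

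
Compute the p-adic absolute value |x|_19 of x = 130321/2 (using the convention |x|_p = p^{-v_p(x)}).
|130321/2|_19 = 1/130321

Step 1 — compute v_19(x) by factoring powers of 19 out of the numerator and denominator: v_19(130321/2) = 4. Step 2 — apply |x|_p = p^{-v_p(x)} = 19^{-4} = 1/130321.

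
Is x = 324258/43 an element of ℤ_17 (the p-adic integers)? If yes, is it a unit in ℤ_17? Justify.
x ∈ ℤ_17 but not a unit; v_17(x) = 3 > 0

ℤ_17 = {x ∈ ℚ_17 : v_17(x) ≥ 0} and ℤ_17^× = {x ∈ ℤ_17 : v_17(x) = 0}. Here v_17(324258/43) = v_17(num) − v_17(den) = 3; compare against these criteria.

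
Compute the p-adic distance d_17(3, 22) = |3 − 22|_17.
d_17(3, 22) = 1

Step 1 — x − y = 3 − 22 = -19. Step 2 — v_17(-19) = 0 (factor: -19 = −(17^0 · 19); the sign does not affect v_p). Step 3 — |x − y|_17 = 17^{0} = 1.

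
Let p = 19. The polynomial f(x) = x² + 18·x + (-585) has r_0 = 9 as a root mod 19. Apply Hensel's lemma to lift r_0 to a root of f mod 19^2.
r_1 = 199 (mod 361)

Hensel: r_{i+1} = r_i − f(r_i)·(f′(r_i))^{-1} mod 19^{i+2}, f′(x) = 2x + 18. Iterate:
  r_0 = 9 (mod 19)
  r_1 = 199 (mod 361)
Final: r = 199 satisfies f(r) ≡ 0 mod 19^2.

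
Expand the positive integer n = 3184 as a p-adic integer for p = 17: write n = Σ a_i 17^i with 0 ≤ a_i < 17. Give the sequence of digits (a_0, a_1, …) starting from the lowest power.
(a_0, a_1, …) = (5, 0, 11)

Repeated division by 17 gives the digits low-to-high: 3184 = 5 + 11·17^2. Digit sequence: (5, 0, 11).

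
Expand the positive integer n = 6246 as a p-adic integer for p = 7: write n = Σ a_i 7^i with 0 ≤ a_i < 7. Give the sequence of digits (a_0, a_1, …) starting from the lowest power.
(a_0, a_1, …) = (2, 3, 1, 4, 2)

Repeated division by 7 gives the digits low-to-high: 6246 = 2 + 3·7^1 + 1·7^2 + 4·7^3 + 2·7^4. Digit sequence: (2, 3, 1, 4, 2).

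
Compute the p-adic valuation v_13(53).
v_13(53) = 0

v_13(n) is the largest exponent k such that 13^k divides n. Factor out: 53 = 13^0 · 53. (Sign doesn't affect v_p.) So v_13(53) = 0.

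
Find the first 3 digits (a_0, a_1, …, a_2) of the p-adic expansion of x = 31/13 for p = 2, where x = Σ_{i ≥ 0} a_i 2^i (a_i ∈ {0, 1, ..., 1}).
(a_0, …, a_2) = (1, 1, 0)

v_2(31/13) = 0 (numerator and denominator both coprime to 2), so x ∈ ℤ_2^×. Compute digits iteratively via a_i = x_i mod 2, x_{i+1} = (x_i − a_i)/2, with x_0 = x:
  x_0 = 31/13;  a_0 = 1;  x_1 = (x_0 − 1)/2 = 9/13
  x_1 = 9/13;  a_1 = 1;  x_2 = (x_1 − 1)/2 = -2/13
  x_2 = -2/13;  a_2 = 0;  x_3 = (x_2 − 0)/2 = -1/13
Digits: (1, 1, 0).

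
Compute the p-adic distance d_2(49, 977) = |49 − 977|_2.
d_2(49, 977) = 1/32

Step 1 — x − y = 49 − 977 = -928. Step 2 — v_2(-928) = 5 (factor: -928 = −(2^5 · 29); the sign does not affect v_p). Step 3 — |x − y|_2 = 2^{-5} = 1/32.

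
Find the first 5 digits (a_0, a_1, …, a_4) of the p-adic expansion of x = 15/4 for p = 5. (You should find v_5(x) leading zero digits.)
(a_0, …, a_4) = (0, 2, 1, 1, 1)

v_5(15/4) = 1, so a_0 = ... = a_0 = 0. Factor out: x = 5^1 · u with u = 3/4 a unit in ℤ_5. Expand u iteratively via a_{v+i} = u_i mod 5, u_{i+1} = (u_i − a_{v+i})/5:
  u_0 = 3/4;  a_1 = 2;  u_1 = (u_0 − 2)/5 = -1/4
  u_1 = -1/4;  a_2 = 1;  u_2 = (u_1 − 1)/5 = -1/4
  u_2 = -1/4;  a_3 = 1;  u_3 = (u_2 − 1)/5 = -1/4
  u_3 = -1/4;  a_4 = 1;  u_4 = (u_3 − 1)/5 = -1/4
Digits: (0, 2, 1, 1, 1).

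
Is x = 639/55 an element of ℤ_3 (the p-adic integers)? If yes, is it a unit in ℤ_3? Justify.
x ∈ ℤ_3 but not a unit; v_3(x) = 2 > 0

ℤ_3 = {x ∈ ℚ_3 : v_3(x) ≥ 0} and ℤ_3^× = {x ∈ ℤ_3 : v_3(x) = 0}. Here v_3(639/55) = v_3(num) − v_3(den) = 2; compare against these criteria.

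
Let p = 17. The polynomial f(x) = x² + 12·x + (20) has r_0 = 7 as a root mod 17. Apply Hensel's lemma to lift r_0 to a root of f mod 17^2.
r_1 = 279 (mod 289)

Hensel: r_{i+1} = r_i − f(r_i)·(f′(r_i))^{-1} mod 17^{i+2}, f′(x) = 2x + 12. Iterate:
  r_0 = 7 (mod 17)
  r_1 = 279 (mod 289)
Final: r = 279 satisfies f(r) ≡ 0 mod 17^2.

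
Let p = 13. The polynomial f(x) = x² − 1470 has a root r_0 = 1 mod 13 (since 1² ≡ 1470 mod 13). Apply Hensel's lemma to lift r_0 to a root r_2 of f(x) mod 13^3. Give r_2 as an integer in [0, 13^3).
r_2 = 1496 (mod 2197)

Hensel's recurrence: r_{i+1} = r_i − f(r_i)·(f′(r_i))^{-1} mod 13^{i+2}, with f′(x) = 2x. Iterate:
  r_0 = 1 (mod 13)
  r_1 = 144 (mod 169)
  r_2 = 1496 (mod 2197)
Final: r_2 = 1496, and one checks f(r_2) ≡ 0 mod 13^3.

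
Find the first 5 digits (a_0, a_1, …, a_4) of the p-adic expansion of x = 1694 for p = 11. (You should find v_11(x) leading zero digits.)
(a_0, …, a_4) = (0, 0, 3, 1, 0)

v_11(1694) = 2, so a_0 = ... = a_1 = 0. Factor out: x = 11^2 · u with u = 14 a unit in ℤ_11. Expand u iteratively via a_{v+i} = u_i mod 11, u_{i+1} = (u_i − a_{v+i})/11:
  u_0 = 14;  a_2 = 3;  u_1 = (u_0 − 3)/11 = 1
  u_1 = 1;  a_3 = 1;  u_2 = (u_1 − 1)/11 = 0
  u_2 = 0;  a_4 = 0;  u_3 = (u_2 − 0)/11 = 0
Digits: (0, 0, 3, 1, 0).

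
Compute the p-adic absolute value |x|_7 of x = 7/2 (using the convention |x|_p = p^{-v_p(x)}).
|7/2|_7 = 1/7

Step 1 — compute v_7(x) by factoring powers of 7 out of the numerator and denominator: v_7(7/2) = 1. Step 2 — apply |x|_p = p^{-v_p(x)} = 7^{-1} = 1/7.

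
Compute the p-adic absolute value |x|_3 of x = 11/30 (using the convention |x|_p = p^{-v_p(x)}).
|11/30|_3 = 3

Step 1 — compute v_3(x) by factoring powers of 3 out of the numerator and denominator: v_3(11/30) = -1. Step 2 — apply |x|_p = p^{-v_p(x)} = 3^{1} = 3.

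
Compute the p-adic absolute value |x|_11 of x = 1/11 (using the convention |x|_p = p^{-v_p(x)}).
|1/11|_11 = 11

Step 1 — compute v_11(x) by factoring powers of 11 out of the numerator and denominator: v_11(1/11) = -1. Step 2 — apply |x|_p = p^{-v_p(x)} = 11^{1} = 11.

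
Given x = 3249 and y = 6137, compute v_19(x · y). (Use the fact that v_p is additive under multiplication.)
v_19(19939113) = 4

v_p(x) = 2 (factor: 3249 = 19^2 · 9); v_p(y) = 2 (factor: 6137 = 19^2 · 17). Additivity: v_p(xy) = v_p(x) + v_p(y) = 2 + 2 = 4. (Direct check: xy = 19939113 = 19^4 · (153).)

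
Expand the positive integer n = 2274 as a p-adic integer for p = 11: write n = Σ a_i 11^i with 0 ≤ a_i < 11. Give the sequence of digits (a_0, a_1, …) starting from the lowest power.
(a_0, a_1, …) = (8, 8, 7, 1)

Repeated division by 11 gives the digits low-to-high: 2274 = 8 + 8·11^1 + 7·11^2 + 1·11^3. Digit sequence: (8, 8, 7, 1).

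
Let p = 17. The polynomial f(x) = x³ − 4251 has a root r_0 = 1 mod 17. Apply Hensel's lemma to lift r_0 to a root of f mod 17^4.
r_3 = 59025 (mod 83521)

Hensel: r_{i+1} = r_i − f(r_i)/f′(r_i) mod 17^{i+2}, where f′(x) = 3x². Iterate:
  r_0 = 1 (mod 17)
  r_1 = 69 (mod 289)
  r_2 = 69 (mod 4913)
  r_3 = 59025 (mod 83521)
Final: r = 59025 with f(r) ≡ 0 mod 17^4.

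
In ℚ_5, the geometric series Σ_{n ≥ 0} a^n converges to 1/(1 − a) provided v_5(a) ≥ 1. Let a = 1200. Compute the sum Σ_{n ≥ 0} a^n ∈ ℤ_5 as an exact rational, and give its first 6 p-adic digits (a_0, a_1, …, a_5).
Σ a^n = 1/(1 − a) = -1/1199;  first 6 digits = (1, 0, 3, 4, 0, 1)

v_5(a) = 2 ≥ 1, so the series converges in ℤ_5 to 1/(1 − a) = 1/(1 − 1200) = -1/1199. Expand this rational in ℤ_5: compute digits iteratively via d_i = x_i mod 5, x_{i+1} = (x_i − d_i)/5. The first 6 digits are (1, 0, 3, 4, 0, 1).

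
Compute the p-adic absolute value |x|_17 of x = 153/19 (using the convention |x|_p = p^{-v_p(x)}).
|153/19|_17 = 1/17

Step 1 — compute v_17(x) by factoring powers of 17 out of the numerator and denominator: v_17(153/19) = 1. Step 2 — apply |x|_p = p^{-v_p(x)} = 17^{-1} = 1/17.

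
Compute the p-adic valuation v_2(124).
v_2(124) = 2

v_2(n) is the largest exponent k such that 2^k divides n. Factor out: 124 = 2^2 · 31. (Sign doesn't affect v_p.) So v_2(124) = 2.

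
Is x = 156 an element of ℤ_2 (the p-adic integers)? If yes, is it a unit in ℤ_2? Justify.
x ∈ ℤ_2 but not a unit; v_2(x) = 2 > 0

ℤ_2 = {x ∈ ℚ_2 : v_2(x) ≥ 0} and ℤ_2^× = {x ∈ ℤ_2 : v_2(x) = 0}. Here v_2(156) = v_2(num) − v_2(den) = 2; compare against these criteria.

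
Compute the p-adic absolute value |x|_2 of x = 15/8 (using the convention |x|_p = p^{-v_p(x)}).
|15/8|_2 = 8

Step 1 — compute v_2(x) by factoring powers of 2 out of the numerator and denominator: v_2(15/8) = -3. Step 2 — apply |x|_p = p^{-v_p(x)} = 2^{3} = 8.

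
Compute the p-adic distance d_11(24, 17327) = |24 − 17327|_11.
d_11(24, 17327) = 1/1331

Step 1 — x − y = 24 − 17327 = -17303. Step 2 — v_11(-17303) = 3 (factor: -17303 = −(11^3 · 13); the sign does not affect v_p). Step 3 — |x − y|_11 = 11^{-3} = 1/1331.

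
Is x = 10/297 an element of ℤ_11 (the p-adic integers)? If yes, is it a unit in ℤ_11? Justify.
x ∉ ℤ_11 (v_11(x) = -1 < 0)

ℤ_11 = {x ∈ ℚ_11 : v_11(x) ≥ 0} and ℤ_11^× = {x ∈ ℤ_11 : v_11(x) = 0}. Here v_11(10/297) = v_11(num) − v_11(den) = -1; compare against these criteria.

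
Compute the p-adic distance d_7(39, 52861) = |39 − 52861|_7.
d_7(39, 52861) = 1/2401

Step 1 — x − y = 39 − 52861 = -52822. Step 2 — v_7(-52822) = 4 (factor: -52822 = −(7^4 · 22); the sign does not affect v_p). Step 3 — |x − y|_7 = 7^{-4} = 1/2401.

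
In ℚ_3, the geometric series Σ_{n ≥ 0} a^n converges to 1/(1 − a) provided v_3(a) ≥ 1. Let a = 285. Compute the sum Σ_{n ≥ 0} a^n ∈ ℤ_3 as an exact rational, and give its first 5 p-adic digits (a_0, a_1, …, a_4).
Σ a^n = 1/(1 − a) = -1/284;  first 5 digits = (1, 2, 2, 2, 1)

v_3(a) = 1 ≥ 1, so the series converges in ℤ_3 to 1/(1 − a) = 1/(1 − 285) = -1/284. Expand this rational in ℤ_3: compute digits iteratively via d_i = x_i mod 3, x_{i+1} = (x_i − d_i)/3. The first 5 digits are (1, 2, 2, 2, 1).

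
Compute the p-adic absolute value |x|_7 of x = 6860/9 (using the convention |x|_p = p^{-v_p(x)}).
|6860/9|_7 = 1/343

Step 1 — compute v_7(x) by factoring powers of 7 out of the numerator and denominator: v_7(6860/9) = 3. Step 2 — apply |x|_p = p^{-v_p(x)} = 7^{-3} = 1/343.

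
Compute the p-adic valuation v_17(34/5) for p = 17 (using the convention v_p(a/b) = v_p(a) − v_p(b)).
v_17(34/5) = 1

Factor powers of 17 from the numerator and denominator of the reduced fraction: 34 = 17^1 · 2 and 5 = 17^0 · 5. Apply v_p(a/b) = v_p(a) − v_p(b): v_17(34/5) = 1 − 0 = 1.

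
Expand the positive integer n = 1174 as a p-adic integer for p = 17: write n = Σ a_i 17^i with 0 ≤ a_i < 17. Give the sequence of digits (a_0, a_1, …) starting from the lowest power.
(a_0, a_1, …) = (1, 1, 4)

Repeated division by 17 gives the digits low-to-high: 1174 = 1 + 1·17^1 + 4·17^2. Digit sequence: (1, 1, 4).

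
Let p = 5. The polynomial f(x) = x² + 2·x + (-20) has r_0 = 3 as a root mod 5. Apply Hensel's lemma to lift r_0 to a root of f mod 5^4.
r_3 = 163 (mod 625)

Hensel: r_{i+1} = r_i − f(r_i)·(f′(r_i))^{-1} mod 5^{i+2}, f′(x) = 2x + 2. Iterate:
  r_0 = 3 (mod 5)
  r_1 = 13 (mod 25)
  r_2 = 38 (mod 125)
  r_3 = 163 (mod 625)
Final: r = 163 satisfies f(r) ≡ 0 mod 5^4.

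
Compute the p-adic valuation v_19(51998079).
v_19(51998079) = 5

v_19(n) is the largest exponent k such that 19^k divides n. Factor out: 51998079 = 19^5 · 21. (Sign doesn't affect v_p.) So v_19(51998079) = 5.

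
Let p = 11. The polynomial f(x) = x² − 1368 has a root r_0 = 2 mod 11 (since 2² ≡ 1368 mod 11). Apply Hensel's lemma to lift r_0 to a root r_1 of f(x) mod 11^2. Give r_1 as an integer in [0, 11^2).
r_1 = 101 (mod 121)

Hensel's recurrence: r_{i+1} = r_i − f(r_i)·(f′(r_i))^{-1} mod 11^{i+2}, with f′(x) = 2x. Iterate:
  r_0 = 2 (mod 11)
  r_1 = 101 (mod 121)
Final: r_1 = 101, and one checks f(r_1) ≡ 0 mod 11^2.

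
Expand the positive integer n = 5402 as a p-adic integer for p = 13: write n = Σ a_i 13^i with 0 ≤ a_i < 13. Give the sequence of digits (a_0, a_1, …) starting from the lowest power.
(a_0, a_1, …) = (7, 12, 5, 2)

Repeated division by 13 gives the digits low-to-high: 5402 = 7 + 12·13^1 + 5·13^2 + 2·13^3. Digit sequence: (7, 12, 5, 2).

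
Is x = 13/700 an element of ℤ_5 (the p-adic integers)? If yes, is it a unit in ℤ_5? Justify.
x ∉ ℤ_5 (v_5(x) = -2 < 0)

ℤ_5 = {x ∈ ℚ_5 : v_5(x) ≥ 0} and ℤ_5^× = {x ∈ ℤ_5 : v_5(x) = 0}. Here v_5(13/700) = v_5(num) − v_5(den) = -2; compare against these criteria.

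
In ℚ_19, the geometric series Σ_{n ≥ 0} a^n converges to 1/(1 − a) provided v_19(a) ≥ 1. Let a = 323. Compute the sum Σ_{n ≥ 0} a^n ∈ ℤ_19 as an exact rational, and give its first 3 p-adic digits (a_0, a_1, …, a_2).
Σ a^n = 1/(1 − a) = -1/322;  first 3 digits = (1, 17, 4)

v_19(a) = 1 ≥ 1, so the series converges in ℤ_19 to 1/(1 − a) = 1/(1 − 323) = -1/322. Expand this rational in ℤ_19: compute digits iteratively via d_i = x_i mod 19, x_{i+1} = (x_i − d_i)/19. The first 3 digits are (1, 17, 4).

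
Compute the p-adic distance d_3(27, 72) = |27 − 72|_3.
d_3(27, 72) = 1/9

Step 1 — x − y = 27 − 72 = -45. Step 2 — v_3(-45) = 2 (factor: -45 = −(3^2 · 5); the sign does not affect v_p). Step 3 — |x − y|_3 = 3^{-2} = 1/9.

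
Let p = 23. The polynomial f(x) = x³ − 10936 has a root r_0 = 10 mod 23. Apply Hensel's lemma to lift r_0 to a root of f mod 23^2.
r_1 = 424 (mod 529)

Hensel: r_{i+1} = r_i − f(r_i)/f′(r_i) mod 23^{i+2}, where f′(x) = 3x². Iterate:
  r_0 = 10 (mod 23)
  r_1 = 424 (mod 529)
Final: r = 424 with f(r) ≡ 0 mod 23^2.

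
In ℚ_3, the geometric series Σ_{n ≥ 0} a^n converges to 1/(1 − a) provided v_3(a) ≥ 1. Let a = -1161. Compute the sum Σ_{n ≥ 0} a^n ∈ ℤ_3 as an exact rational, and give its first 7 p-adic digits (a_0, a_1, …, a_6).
Σ a^n = 1/(1 − a) = 1/1162;  first 7 digits = (1, 0, 0, 2, 0, 1, 2)

v_3(a) = 3 ≥ 1, so the series converges in ℤ_3 to 1/(1 − a) = 1/(1 − (-1161)) = 1/1162. Expand this rational in ℤ_3: compute digits iteratively via d_i = x_i mod 3, x_{i+1} = (x_i − d_i)/3. The first 7 digits are (1, 0, 0, 2, 0, 1, 2).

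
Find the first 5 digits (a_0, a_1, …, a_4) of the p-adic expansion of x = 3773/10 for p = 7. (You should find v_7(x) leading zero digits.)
(a_0, …, a_4) = (0, 0, 0, 6, 0)

v_7(3773/10) = 3, so a_0 = ... = a_2 = 0. Factor out: x = 7^3 · u with u = 11/10 a unit in ℤ_7. Expand u iteratively via a_{v+i} = u_i mod 7, u_{i+1} = (u_i − a_{v+i})/7:
  u_0 = 11/10;  a_3 = 6;  u_1 = (u_0 − 6)/7 = -7/10
  u_1 = -7/10;  a_4 = 0;  u_2 = (u_1 − 0)/7 = -1/10
Digits: (0, 0, 0, 6, 0).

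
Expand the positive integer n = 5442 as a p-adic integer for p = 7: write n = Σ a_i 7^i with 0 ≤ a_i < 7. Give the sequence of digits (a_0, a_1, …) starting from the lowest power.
(a_0, a_1, …) = (3, 0, 6, 1, 2)

Repeated division by 7 gives the digits low-to-high: 5442 = 3 + 6·7^2 + 1·7^3 + 2·7^4. Digit sequence: (3, 0, 6, 1, 2).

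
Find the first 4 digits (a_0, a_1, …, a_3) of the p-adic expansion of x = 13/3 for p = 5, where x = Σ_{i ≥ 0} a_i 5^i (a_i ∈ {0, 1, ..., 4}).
(a_0, …, a_3) = (1, 4, 1, 3)

v_5(13/3) = 0 (numerator and denominator both coprime to 5), so x ∈ ℤ_5^×. Compute digits iteratively via a_i = x_i mod 5, x_{i+1} = (x_i − a_i)/5, with x_0 = x:
  x_0 = 13/3;  a_0 = 1;  x_1 = (x_0 − 1)/5 = 2/3
  x_1 = 2/3;  a_1 = 4;  x_2 = (x_1 − 4)/5 = -2/3
  x_2 = -2/3;  a_2 = 1;  x_3 = (x_2 − 1)/5 = -1/3
  x_3 = -1/3;  a_3 = 3;  x_4 = (x_3 − 3)/5 = -2/3
Digits: (1, 4, 1, 3).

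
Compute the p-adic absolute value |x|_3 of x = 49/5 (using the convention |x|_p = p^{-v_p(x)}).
|49/5|_3 = 1

Step 1 — compute v_3(x) by factoring powers of 3 out of the numerator and denominator: v_3(49/5) = 0. Step 2 — apply |x|_p = p^{-v_p(x)} = 3^{0} = 1.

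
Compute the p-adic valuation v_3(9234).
v_3(9234) = 5

v_3(n) is the largest exponent k such that 3^k divides n. Factor out: 9234 = 3^5 · 38. (Sign doesn't affect v_p.) So v_3(9234) = 5.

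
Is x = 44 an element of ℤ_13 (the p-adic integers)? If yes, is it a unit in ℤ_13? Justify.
x ∈ ℤ_13^× (unit); v_13(x) = 0

ℤ_13 = {x ∈ ℚ_13 : v_13(x) ≥ 0} and ℤ_13^× = {x ∈ ℤ_13 : v_13(x) = 0}. Here v_13(44) = v_13(num) − v_13(den) = 0; compare against these criteria.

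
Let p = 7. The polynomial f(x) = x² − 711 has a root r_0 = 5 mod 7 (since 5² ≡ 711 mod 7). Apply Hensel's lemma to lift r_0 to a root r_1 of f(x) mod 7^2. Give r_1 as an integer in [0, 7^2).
r_1 = 5 (mod 49)

Hensel's recurrence: r_{i+1} = r_i − f(r_i)·(f′(r_i))^{-1} mod 7^{i+2}, with f′(x) = 2x. Iterate:
  r_0 = 5 (mod 7)
  r_1 = 5 (mod 49)
Final: r_1 = 5, and one checks f(r_1) ≡ 0 mod 7^2.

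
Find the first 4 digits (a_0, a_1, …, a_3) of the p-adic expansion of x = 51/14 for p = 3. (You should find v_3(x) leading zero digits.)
(a_0, …, a_3) = (0, 1, 2, 0)

v_3(51/14) = 1, so a_0 = ... = a_0 = 0. Factor out: x = 3^1 · u with u = 17/14 a unit in ℤ_3. Expand u iteratively via a_{v+i} = u_i mod 3, u_{i+1} = (u_i − a_{v+i})/3:
  u_0 = 17/14;  a_1 = 1;  u_1 = (u_0 − 1)/3 = 1/14
  u_1 = 1/14;  a_2 = 2;  u_2 = (u_1 − 2)/3 = -9/14
  u_2 = -9/14;  a_3 = 0;  u_3 = (u_2 − 0)/3 = -3/14
Digits: (0, 1, 2, 0).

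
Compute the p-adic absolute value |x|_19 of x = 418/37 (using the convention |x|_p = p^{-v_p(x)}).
|418/37|_19 = 1/19

Step 1 — compute v_19(x) by factoring powers of 19 out of the numerator and denominator: v_19(418/37) = 1. Step 2 — apply |x|_p = p^{-v_p(x)} = 19^{-1} = 1/19.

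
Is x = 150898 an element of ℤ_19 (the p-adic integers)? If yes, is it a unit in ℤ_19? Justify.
x ∈ ℤ_19 but not a unit; v_19(x) = 3 > 0

ℤ_19 = {x ∈ ℚ_19 : v_19(x) ≥ 0} and ℤ_19^× = {x ∈ ℤ_19 : v_19(x) = 0}. Here v_19(150898) = v_19(num) − v_19(den) = 3; compare against these criteria.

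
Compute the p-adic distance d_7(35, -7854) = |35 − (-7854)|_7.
d_7(35, -7854) = 1/343

Step 1 — x − y = 35 − (-7854) = 7889. Step 2 — v_7(7889) = 3 (factor: 7889 = (7^3 · 23); the sign does not affect v_p). Step 3 — |x − y|_7 = 7^{-3} = 1/343.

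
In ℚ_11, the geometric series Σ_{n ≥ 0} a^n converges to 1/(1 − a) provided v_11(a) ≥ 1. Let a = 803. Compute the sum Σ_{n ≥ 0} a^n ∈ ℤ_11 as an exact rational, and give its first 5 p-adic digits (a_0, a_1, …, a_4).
Σ a^n = 1/(1 − a) = -1/802;  first 5 digits = (1, 7, 0, 3, 3)

v_11(a) = 1 ≥ 1, so the series converges in ℤ_11 to 1/(1 − a) = 1/(1 − 803) = -1/802. Expand this rational in ℤ_11: compute digits iteratively via d_i = x_i mod 11, x_{i+1} = (x_i − d_i)/11. The first 5 digits are (1, 7, 0, 3, 3).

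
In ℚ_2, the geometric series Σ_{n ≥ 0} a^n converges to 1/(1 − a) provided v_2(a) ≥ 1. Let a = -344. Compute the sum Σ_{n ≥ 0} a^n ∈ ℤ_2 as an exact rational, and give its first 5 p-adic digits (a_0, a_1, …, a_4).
Σ a^n = 1/(1 − a) = 1/345;  first 5 digits = (1, 0, 0, 1, 0)

v_2(a) = 3 ≥ 1, so the series converges in ℤ_2 to 1/(1 − a) = 1/(1 − (-344)) = 1/345. Expand this rational in ℤ_2: compute digits iteratively via d_i = x_i mod 2, x_{i+1} = (x_i − d_i)/2. The first 5 digits are (1, 0, 0, 1, 0).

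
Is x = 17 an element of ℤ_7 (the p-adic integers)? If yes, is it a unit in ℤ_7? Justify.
x ∈ ℤ_7^× (unit); v_7(x) = 0

ℤ_7 = {x ∈ ℚ_7 : v_7(x) ≥ 0} and ℤ_7^× = {x ∈ ℤ_7 : v_7(x) = 0}. Here v_7(17) = v_7(num) − v_7(den) = 0; compare against these criteria.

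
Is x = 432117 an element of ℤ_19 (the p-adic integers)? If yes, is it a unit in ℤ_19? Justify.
x ∈ ℤ_19 but not a unit; v_19(x) = 3 > 0

ℤ_19 = {x ∈ ℚ_19 : v_19(x) ≥ 0} and ℤ_19^× = {x ∈ ℤ_19 : v_19(x) = 0}. Here v_19(432117) = v_19(num) − v_19(den) = 3; compare against these criteria.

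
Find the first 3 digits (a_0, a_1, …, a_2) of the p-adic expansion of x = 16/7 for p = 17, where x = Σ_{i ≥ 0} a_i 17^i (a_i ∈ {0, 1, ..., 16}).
(a_0, …, a_2) = (12, 14, 4)

v_17(16/7) = 0 (numerator and denominator both coprime to 17), so x ∈ ℤ_17^×. Compute digits iteratively via a_i = x_i mod 17, x_{i+1} = (x_i − a_i)/17, with x_0 = x:
  x_0 = 16/7;  a_0 = 12;  x_1 = (x_0 − 12)/17 = -4/7
  x_1 = -4/7;  a_1 = 14;  x_2 = (x_1 − 14)/17 = -6/7
  x_2 = -6/7;  a_2 = 4;  x_3 = (x_2 − 4)/17 = -2/7
Digits: (12, 14, 4).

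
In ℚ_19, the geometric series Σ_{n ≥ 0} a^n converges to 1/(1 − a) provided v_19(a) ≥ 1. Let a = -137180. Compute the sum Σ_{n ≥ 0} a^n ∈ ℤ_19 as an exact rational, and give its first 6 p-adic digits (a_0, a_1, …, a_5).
Σ a^n = 1/(1 − a) = 1/137181;  first 6 digits = (1, 0, 0, 18, 17, 18)

v_19(a) = 3 ≥ 1, so the series converges in ℤ_19 to 1/(1 − a) = 1/(1 − (-137180)) = 1/137181. Expand this rational in ℤ_19: compute digits iteratively via d_i = x_i mod 19, x_{i+1} = (x_i − d_i)/19. The first 6 digits are (1, 0, 0, 18, 17, 18).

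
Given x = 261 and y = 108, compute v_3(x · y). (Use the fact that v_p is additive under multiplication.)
v_3(28188) = 5

v_p(x) = 2 (factor: 261 = 3^2 · 29); v_p(y) = 3 (factor: 108 = 3^3 · 4). Additivity: v_p(xy) = v_p(x) + v_p(y) = 2 + 3 = 5. (Direct check: xy = 28188 = 3^5 · (116).)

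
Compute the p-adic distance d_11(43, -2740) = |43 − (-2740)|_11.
d_11(43, -2740) = 1/121

Step 1 — x − y = 43 − (-2740) = 2783. Step 2 — v_11(2783) = 2 (factor: 2783 = (11^2 · 23); the sign does not affect v_p). Step 3 — |x − y|_11 = 11^{-2} = 1/121.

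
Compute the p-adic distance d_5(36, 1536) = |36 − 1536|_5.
d_5(36, 1536) = 1/125

Step 1 — x − y = 36 − 1536 = -1500. Step 2 — v_5(-1500) = 3 (factor: -1500 = −(5^3 · 12); the sign does not affect v_p). Step 3 — |x − y|_5 = 5^{-3} = 1/125.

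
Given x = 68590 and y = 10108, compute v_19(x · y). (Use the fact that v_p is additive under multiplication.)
v_19(693307720) = 5

v_p(x) = 3 (factor: 68590 = 19^3 · 10); v_p(y) = 2 (factor: 10108 = 19^2 · 28). Additivity: v_p(xy) = v_p(x) + v_p(y) = 3 + 2 = 5. (Direct check: xy = 693307720 = 19^5 · (280).)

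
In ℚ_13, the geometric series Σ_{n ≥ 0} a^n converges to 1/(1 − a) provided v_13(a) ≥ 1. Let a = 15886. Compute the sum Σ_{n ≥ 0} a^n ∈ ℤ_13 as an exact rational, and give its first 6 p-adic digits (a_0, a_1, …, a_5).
Σ a^n = 1/(1 − a) = -1/15885;  first 6 digits = (1, 0, 3, 7, 9, 3)

v_13(a) = 2 ≥ 1, so the series converges in ℤ_13 to 1/(1 − a) = 1/(1 − 15886) = -1/15885. Expand this rational in ℤ_13: compute digits iteratively via d_i = x_i mod 13, x_{i+1} = (x_i − d_i)/13. The first 6 digits are (1, 0, 3, 7, 9, 3).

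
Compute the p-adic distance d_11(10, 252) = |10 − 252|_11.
d_11(10, 252) = 1/121

Step 1 — x − y = 10 − 252 = -242. Step 2 — v_11(-242) = 2 (factor: -242 = −(11^2 · 2); the sign does not affect v_p). Step 3 — |x − y|_11 = 11^{-2} = 1/121.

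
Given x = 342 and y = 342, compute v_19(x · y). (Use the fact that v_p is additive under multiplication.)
v_19(116964) = 2

v_p(x) = 1 (factor: 342 = 19^1 · 18); v_p(y) = 1 (factor: 342 = 19^1 · 18). Additivity: v_p(xy) = v_p(x) + v_p(y) = 1 + 1 = 2. (Direct check: xy = 116964 = 19^2 · (324).)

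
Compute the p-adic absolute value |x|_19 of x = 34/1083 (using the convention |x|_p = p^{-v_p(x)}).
|34/1083|_19 = 361

Step 1 — compute v_19(x) by factoring powers of 19 out of the numerator and denominator: v_19(34/1083) = -2. Step 2 — apply |x|_p = p^{-v_p(x)} = 19^{2} = 361.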